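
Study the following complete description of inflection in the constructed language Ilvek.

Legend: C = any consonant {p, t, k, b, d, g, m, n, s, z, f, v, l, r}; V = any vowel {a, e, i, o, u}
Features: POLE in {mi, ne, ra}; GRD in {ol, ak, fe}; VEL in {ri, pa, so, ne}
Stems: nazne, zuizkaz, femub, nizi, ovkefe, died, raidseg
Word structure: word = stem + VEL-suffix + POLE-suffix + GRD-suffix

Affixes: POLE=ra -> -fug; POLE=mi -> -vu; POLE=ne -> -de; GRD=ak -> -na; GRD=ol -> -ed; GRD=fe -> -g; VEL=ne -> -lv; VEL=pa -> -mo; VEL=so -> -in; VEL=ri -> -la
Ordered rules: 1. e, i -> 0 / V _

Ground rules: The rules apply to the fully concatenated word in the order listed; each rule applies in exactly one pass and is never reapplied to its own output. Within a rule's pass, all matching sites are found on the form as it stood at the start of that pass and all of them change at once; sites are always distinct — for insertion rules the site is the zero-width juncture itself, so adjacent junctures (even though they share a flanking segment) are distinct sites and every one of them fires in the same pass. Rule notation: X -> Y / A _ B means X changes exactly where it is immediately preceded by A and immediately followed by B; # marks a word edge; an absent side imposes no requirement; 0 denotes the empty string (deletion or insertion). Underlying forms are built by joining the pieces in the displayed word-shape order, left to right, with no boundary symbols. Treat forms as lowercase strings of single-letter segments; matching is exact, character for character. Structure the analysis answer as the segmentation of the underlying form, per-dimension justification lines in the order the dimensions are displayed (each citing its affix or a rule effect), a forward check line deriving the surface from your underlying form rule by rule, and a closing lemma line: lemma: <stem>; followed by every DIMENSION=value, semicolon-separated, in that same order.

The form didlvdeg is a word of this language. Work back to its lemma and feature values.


underlying: died-lv-de-g
POLE=ne - signalled by the affix -de
GRD=fe - signalled by the affix -g
VEL=ne - signalled by the affix -lv
check: diedlvdeg -> didlvdeg
lemma: died; POLE=ne; GRD=fe; VEL=ne


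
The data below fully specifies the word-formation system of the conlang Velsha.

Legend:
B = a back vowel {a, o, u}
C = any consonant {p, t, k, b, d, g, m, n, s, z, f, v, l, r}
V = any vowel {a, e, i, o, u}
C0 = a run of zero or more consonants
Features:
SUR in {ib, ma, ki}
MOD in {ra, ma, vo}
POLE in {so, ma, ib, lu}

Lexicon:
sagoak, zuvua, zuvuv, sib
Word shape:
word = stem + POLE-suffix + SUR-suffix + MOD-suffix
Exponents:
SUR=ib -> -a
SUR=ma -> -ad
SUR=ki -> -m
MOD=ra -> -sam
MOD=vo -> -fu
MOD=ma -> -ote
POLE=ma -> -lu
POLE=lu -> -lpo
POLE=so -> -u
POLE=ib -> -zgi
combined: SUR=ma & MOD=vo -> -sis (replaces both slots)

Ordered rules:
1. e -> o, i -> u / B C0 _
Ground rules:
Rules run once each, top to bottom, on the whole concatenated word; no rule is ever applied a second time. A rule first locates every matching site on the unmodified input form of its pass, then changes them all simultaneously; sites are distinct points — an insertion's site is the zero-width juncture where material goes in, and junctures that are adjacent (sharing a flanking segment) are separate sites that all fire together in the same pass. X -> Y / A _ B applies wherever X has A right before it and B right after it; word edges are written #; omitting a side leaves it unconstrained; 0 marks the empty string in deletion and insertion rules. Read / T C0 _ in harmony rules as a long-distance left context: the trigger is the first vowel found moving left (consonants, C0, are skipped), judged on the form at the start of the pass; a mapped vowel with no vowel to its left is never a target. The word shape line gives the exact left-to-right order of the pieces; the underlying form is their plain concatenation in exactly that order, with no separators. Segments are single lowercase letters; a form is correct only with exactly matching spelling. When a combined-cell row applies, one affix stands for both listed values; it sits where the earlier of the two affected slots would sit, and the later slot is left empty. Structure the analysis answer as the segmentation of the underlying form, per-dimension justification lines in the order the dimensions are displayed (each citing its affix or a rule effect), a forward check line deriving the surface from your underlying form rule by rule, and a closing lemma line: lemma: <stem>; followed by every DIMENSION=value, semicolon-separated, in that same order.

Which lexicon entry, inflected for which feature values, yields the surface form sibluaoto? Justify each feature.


underlying: sib-lu-a-ote
SUR=ib - signalled by the affix -a
MOD=ma - signalled by the affix -ote
POLE=ma - signalled by the affix -lu
check: sibluaote -> sibluaoto
lemma: sib; SUR=ib; MOD=ma; POLE=ma


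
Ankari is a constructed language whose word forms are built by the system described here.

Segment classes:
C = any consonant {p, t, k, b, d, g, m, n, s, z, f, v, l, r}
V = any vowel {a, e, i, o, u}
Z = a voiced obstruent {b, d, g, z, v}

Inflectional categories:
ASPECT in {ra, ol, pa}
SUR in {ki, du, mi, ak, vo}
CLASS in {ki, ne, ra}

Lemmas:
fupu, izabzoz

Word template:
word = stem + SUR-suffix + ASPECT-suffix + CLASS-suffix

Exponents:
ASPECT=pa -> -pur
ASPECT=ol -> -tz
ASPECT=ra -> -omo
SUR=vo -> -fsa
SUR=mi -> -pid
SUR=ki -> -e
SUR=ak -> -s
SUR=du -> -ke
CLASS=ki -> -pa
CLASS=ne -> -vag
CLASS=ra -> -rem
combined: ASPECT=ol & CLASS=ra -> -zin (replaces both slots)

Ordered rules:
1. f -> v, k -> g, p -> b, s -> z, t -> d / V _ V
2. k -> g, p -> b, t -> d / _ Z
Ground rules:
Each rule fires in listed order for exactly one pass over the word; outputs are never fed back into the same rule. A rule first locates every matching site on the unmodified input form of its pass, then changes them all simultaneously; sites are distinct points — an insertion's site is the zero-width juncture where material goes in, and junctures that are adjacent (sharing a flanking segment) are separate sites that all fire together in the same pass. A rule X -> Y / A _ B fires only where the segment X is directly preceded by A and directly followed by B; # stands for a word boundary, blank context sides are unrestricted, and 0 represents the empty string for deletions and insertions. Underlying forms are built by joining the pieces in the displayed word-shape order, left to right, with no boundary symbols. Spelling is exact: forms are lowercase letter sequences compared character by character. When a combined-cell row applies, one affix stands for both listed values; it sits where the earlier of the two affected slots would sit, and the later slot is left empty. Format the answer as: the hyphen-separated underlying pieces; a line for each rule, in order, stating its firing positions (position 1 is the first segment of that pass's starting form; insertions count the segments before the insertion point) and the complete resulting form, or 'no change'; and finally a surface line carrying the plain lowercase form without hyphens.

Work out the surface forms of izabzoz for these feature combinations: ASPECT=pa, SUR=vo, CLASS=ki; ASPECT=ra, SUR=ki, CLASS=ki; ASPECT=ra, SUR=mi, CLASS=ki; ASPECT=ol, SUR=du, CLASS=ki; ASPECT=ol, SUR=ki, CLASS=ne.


cell ASPECT=pa, SUR=vo, CLASS=ki:
underlying: izabzoz-fsa-pur-pa
1. f -> v, k -> g, p -> b, s -> z, t -> d / V _ V: fires at position(s) 11: izabzozfsaburpa
2. k -> g, p -> b, t -> d / _ Z: no change
surface: izabzozfsaburpa

cell ASPECT=ra, SUR=ki, CLASS=ki:
underlying: izabzoz-e-omo-pa
1. f -> v, k -> g, p -> b, s -> z, t -> d / V _ V: fires at position(s) 12: izabzozeomoba
2. k -> g, p -> b, t -> d / _ Z: no change
surface: izabzozeomoba

cell ASPECT=ra, SUR=mi, CLASS=ki:
underlying: izabzoz-pid-omo-pa
1. f -> v, k -> g, p -> b, s -> z, t -> d / V _ V: fires at position(s) 14: izabzozpidomoba
2. k -> g, p -> b, t -> d / _ Z: no change
surface: izabzozpidomoba

cell ASPECT=ol, SUR=du, CLASS=ki:
underlying: izabzoz-ke-tz-pa
1. f -> v, k -> g, p -> b, s -> z, t -> d / V _ V: no change
2. k -> g, p -> b, t -> d / _ Z: fires at position(s) 10: izabzozkedzpa
surface: izabzozkedzpa

cell ASPECT=ol, SUR=ki, CLASS=ne:
underlying: izabzoz-e-tz-vag
1. f -> v, k -> g, p -> b, s -> z, t -> d / V _ V: no change
2. k -> g, p -> b, t -> d / _ Z: fires at position(s) 9: izabzozedzvag
surface: izabzozedzvag


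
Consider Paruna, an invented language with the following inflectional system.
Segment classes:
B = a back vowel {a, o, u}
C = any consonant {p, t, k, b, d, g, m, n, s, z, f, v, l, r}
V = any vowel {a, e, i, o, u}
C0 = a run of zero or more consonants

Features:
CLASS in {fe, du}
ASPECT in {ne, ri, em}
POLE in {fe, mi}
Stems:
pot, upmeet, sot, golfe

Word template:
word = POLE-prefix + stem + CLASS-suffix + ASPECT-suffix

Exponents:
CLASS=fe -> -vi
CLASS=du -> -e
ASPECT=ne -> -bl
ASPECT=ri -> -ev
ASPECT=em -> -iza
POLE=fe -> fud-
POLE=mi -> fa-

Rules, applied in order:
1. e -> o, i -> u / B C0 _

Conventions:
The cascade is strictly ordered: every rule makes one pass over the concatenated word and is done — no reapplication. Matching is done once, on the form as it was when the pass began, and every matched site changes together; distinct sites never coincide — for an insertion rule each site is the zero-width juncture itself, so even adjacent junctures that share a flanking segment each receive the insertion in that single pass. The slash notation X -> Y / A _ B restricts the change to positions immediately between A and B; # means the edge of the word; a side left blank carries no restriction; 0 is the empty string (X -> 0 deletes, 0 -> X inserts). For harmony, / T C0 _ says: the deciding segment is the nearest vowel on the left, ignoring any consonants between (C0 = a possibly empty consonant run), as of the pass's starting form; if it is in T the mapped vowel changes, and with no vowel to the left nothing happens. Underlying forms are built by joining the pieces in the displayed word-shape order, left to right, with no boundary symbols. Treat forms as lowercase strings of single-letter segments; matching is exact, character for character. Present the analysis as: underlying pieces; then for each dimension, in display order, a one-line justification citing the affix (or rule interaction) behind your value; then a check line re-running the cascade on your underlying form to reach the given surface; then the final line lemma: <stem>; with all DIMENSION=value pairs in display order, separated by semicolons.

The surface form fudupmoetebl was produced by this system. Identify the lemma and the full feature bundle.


underlying: fud-upmeet-e-bl
CLASS=du - signalled by the affix -e
ASPECT=ne - signalled by the affix -bl
POLE=fe - signalled by the affix fud-
check: fudupmeetebl -> fudupmoetebl
lemma: upmeet; CLASS=du; ASPECT=ne; POLE=fe


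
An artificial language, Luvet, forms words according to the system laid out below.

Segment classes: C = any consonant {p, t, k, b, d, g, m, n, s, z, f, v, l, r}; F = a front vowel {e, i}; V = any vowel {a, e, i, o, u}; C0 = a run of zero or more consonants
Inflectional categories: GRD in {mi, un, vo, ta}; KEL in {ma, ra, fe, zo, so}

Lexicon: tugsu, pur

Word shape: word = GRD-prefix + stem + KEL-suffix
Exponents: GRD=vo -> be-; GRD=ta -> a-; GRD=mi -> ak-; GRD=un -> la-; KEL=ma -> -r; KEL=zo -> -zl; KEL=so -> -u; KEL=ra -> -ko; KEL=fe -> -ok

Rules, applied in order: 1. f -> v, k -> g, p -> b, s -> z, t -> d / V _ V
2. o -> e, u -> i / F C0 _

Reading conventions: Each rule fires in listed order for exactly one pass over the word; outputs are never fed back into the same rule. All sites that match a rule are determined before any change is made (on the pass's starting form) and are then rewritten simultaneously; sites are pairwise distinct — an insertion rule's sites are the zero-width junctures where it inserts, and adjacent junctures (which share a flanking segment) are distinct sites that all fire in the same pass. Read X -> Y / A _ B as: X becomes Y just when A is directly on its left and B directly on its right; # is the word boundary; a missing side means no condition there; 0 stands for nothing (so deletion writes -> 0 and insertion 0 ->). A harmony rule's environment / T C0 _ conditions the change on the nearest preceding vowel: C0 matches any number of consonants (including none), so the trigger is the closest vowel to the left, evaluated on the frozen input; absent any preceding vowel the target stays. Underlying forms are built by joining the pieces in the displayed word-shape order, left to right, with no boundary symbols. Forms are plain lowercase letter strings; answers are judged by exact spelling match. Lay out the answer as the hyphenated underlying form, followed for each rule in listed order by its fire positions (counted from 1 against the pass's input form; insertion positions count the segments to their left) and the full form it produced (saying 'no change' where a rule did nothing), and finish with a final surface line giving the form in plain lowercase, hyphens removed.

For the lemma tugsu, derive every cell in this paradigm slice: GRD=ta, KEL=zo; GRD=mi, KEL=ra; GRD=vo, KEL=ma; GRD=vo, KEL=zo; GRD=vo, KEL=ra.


cell GRD=ta, KEL=zo:
underlying: a-tugsu-zl
1. f -> v, k -> g, p -> b, s -> z, t -> d / V _ V: fires at position(s) 2: adugsuzl
2. o -> e, u -> i / F C0 _: no change
surface: adugsuzl

cell GRD=mi, KEL=ra:
underlying: ak-tugsu-ko
1. f -> v, k -> g, p -> b, s -> z, t -> d / V _ V: fires at position(s) 8: aktugsugo
2. o -> e, u -> i / F C0 _: no change
surface: aktugsugo

cell GRD=vo, KEL=ma:
underlying: be-tugsu-r
1. f -> v, k -> g, p -> b, s -> z, t -> d / V _ V: fires at position(s) 3: bedugsur
2. o -> e, u -> i / F C0 _: fires at position(s) 4: bedigsur
surface: bedigsur

cell GRD=vo, KEL=zo:
underlying: be-tugsu-zl
1. f -> v, k -> g, p -> b, s -> z, t -> d / V _ V: fires at position(s) 3: bedugsuzl
2. o -> e, u -> i / F C0 _: fires at position(s) 4: bedigsuzl
surface: bedigsuzl

cell GRD=vo, KEL=ra:
underlying: be-tugsu-ko
1. f -> v, k -> g, p -> b, s -> z, t -> d / V _ V: fires at position(s) 3, 8: bedugsugo
2. o -> e, u -> i / F C0 _: fires at position(s) 4: bedigsugo
surface: bedigsugo


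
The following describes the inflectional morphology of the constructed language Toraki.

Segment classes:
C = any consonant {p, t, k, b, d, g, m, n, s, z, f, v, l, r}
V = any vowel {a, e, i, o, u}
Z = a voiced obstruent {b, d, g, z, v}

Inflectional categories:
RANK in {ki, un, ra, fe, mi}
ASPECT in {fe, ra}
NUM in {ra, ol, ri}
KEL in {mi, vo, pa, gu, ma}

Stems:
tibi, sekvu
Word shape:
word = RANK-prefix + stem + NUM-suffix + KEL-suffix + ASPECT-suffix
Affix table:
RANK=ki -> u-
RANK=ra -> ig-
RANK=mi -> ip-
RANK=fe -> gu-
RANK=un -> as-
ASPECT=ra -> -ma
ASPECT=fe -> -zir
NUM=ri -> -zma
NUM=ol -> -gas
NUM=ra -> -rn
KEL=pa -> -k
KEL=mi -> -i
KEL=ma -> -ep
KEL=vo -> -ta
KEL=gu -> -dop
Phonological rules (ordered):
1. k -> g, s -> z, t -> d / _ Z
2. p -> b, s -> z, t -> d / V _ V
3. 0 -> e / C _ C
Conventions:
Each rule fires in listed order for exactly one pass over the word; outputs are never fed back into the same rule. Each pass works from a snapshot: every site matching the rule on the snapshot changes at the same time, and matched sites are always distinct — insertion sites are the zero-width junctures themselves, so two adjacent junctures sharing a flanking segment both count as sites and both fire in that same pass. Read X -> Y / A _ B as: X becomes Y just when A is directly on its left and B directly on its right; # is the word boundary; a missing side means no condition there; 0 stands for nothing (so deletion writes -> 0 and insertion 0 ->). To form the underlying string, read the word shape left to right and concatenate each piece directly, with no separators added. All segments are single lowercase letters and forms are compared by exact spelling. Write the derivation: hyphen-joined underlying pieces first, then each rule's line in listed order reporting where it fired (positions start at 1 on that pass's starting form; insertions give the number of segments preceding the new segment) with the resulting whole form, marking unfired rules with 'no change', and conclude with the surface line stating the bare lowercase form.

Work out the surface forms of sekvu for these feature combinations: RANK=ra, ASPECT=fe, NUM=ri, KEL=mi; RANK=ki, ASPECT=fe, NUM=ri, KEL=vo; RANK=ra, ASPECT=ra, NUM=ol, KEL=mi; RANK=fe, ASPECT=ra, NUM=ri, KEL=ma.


cell RANK=ra, ASPECT=fe, NUM=ri, KEL=mi:
underlying: ig-sekvu-zma-i-zir
1. k -> g, s -> z, t -> d / _ Z: fires at position(s) 5: igsegvuzmaizir
2. p -> b, s -> z, t -> d / V _ V: no change
3. 0 -> e / C _ C: inserts after position(s) 2, 5, 8: igesegevuzemaizir
surface: igesegevuzemaizir

cell RANK=ki, ASPECT=fe, NUM=ri, KEL=vo:
underlying: u-sekvu-zma-ta-zir
1. k -> g, s -> z, t -> d / _ Z: fires at position(s) 4: usegvuzmatazir
2. p -> b, s -> z, t -> d / V _ V: fires at position(s) 2, 10: uzegvuzmadazir
3. 0 -> e / C _ C: inserts after position(s) 4, 7: uzegevuzemadazir
surface: uzegevuzemadazir

cell RANK=ra, ASPECT=ra, NUM=ol, KEL=mi:
underlying: ig-sekvu-gas-i-ma
1. k -> g, s -> z, t -> d / _ Z: fires at position(s) 5: igsegvugasima
2. p -> b, s -> z, t -> d / V _ V: fires at position(s) 10: igsegvugazima
3. 0 -> e / C _ C: inserts after position(s) 2, 5: igesegevugazima
surface: igesegevugazima

cell RANK=fe, ASPECT=ra, NUM=ri, KEL=ma:
underlying: gu-sekvu-zma-ep-ma
1. k -> g, s -> z, t -> d / _ Z: fires at position(s) 5: gusegvuzmaepma
2. p -> b, s -> z, t -> d / V _ V: fires at position(s) 3: guzegvuzmaepma
3. 0 -> e / C _ C: inserts after position(s) 5, 8, 12: guzegevuzemaepema
surface: guzegevuzemaepema


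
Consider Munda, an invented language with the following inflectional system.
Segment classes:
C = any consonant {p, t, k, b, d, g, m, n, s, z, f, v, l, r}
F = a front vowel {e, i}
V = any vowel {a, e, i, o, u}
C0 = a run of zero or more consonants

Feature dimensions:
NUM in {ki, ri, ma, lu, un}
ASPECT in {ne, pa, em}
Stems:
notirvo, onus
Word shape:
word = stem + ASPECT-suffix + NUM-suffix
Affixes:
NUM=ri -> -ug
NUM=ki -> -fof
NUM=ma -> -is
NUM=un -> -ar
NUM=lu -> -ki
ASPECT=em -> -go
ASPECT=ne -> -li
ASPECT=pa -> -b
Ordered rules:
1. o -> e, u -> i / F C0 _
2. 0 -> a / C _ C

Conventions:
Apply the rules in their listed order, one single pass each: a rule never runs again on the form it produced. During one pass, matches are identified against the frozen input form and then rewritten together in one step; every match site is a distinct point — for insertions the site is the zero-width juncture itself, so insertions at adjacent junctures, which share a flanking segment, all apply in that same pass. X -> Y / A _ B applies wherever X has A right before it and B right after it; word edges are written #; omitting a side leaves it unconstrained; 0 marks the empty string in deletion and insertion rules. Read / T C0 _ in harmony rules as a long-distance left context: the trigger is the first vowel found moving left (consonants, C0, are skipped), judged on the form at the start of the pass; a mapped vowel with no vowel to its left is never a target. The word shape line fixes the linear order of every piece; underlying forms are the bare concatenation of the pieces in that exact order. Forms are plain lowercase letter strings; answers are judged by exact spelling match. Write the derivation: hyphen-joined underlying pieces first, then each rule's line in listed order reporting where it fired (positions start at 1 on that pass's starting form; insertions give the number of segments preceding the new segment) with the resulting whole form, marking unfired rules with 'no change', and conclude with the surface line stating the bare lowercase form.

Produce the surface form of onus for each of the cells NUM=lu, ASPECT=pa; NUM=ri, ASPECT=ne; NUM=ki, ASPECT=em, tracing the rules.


cell NUM=lu, ASPECT=pa:
underlying: onus-b-ki
1. o -> e, u -> i / F C0 _: no change
2. 0 -> a / C _ C: inserts after position(s) 4, 5: onusabaki
surface: onusabaki

cell NUM=ri, ASPECT=ne:
underlying: onus-li-ug
1. o -> e, u -> i / F C0 _: fires at position(s) 7: onusliig
2. 0 -> a / C _ C: inserts after position(s) 4: onusaliig
surface: onusaliig

cell NUM=ki, ASPECT=em:
underlying: onus-go-fof
1. o -> e, u -> i / F C0 _: no change
2. 0 -> a / C _ C: inserts after position(s) 4: onusagofof
surface: onusagofof


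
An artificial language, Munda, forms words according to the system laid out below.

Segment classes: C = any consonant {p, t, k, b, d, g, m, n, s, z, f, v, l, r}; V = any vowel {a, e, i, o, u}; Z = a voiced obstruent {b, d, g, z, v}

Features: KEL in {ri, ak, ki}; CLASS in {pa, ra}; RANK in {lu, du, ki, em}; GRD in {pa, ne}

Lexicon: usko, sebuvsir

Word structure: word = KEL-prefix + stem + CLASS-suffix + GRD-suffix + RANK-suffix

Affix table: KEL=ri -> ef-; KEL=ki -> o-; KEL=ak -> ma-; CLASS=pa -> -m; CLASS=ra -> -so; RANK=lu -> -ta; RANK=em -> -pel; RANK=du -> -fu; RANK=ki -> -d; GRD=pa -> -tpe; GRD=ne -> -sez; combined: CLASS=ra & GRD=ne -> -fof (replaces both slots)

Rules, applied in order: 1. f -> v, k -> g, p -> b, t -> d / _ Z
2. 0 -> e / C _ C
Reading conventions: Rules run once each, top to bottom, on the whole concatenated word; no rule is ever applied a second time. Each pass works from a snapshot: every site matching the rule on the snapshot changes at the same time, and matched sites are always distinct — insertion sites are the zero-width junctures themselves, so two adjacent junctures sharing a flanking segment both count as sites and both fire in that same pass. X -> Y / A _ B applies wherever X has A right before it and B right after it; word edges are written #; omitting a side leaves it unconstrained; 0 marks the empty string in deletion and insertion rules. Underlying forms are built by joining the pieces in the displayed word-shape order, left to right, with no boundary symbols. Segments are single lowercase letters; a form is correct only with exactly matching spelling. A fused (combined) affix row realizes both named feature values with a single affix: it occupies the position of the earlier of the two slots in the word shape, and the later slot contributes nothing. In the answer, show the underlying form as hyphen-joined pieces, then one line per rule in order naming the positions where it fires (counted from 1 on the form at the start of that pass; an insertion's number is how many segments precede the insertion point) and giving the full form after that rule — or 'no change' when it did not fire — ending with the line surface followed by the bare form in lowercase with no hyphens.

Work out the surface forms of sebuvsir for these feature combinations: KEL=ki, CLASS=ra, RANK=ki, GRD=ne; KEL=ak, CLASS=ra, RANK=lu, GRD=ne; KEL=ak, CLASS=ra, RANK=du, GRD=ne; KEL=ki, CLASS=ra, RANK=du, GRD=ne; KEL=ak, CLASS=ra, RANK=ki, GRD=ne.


cell KEL=ki, CLASS=ra, RANK=ki, GRD=ne:
underlying: o-sebuvsir-fof-d
1. f -> v, k -> g, p -> b, t -> d / _ Z: fires at position(s) 12: osebuvsirfovd
2. 0 -> e / C _ C: inserts after position(s) 6, 9, 12: osebuvesirefoved
surface: osebuvesirefoved

cell KEL=ak, CLASS=ra, RANK=lu, GRD=ne:
underlying: ma-sebuvsir-fof-ta
1. f -> v, k -> g, p -> b, t -> d / _ Z: no change
2. 0 -> e / C _ C: inserts after position(s) 7, 10, 13: masebuvesirefofeta
surface: masebuvesirefofeta

cell KEL=ak, CLASS=ra, RANK=du, GRD=ne:
underlying: ma-sebuvsir-fof-fu
1. f -> v, k -> g, p -> b, t -> d / _ Z: no change
2. 0 -> e / C _ C: inserts after position(s) 7, 10, 13: masebuvesirefofefu
surface: masebuvesirefofefu

cell KEL=ki, CLASS=ra, RANK=du, GRD=ne:
underlying: o-sebuvsir-fof-fu
1. f -> v, k -> g, p -> b, t -> d / _ Z: no change
2. 0 -> e / C _ C: inserts after position(s) 6, 9, 12: osebuvesirefofefu
surface: osebuvesirefofefu

cell KEL=ak, CLASS=ra, RANK=ki, GRD=ne:
underlying: ma-sebuvsir-fof-d
1. f -> v, k -> g, p -> b, t -> d / _ Z: fires at position(s) 13: masebuvsirfovd
2. 0 -> e / C _ C: inserts after position(s) 7, 10, 13: masebuvesirefoved
surface: masebuvesirefoved


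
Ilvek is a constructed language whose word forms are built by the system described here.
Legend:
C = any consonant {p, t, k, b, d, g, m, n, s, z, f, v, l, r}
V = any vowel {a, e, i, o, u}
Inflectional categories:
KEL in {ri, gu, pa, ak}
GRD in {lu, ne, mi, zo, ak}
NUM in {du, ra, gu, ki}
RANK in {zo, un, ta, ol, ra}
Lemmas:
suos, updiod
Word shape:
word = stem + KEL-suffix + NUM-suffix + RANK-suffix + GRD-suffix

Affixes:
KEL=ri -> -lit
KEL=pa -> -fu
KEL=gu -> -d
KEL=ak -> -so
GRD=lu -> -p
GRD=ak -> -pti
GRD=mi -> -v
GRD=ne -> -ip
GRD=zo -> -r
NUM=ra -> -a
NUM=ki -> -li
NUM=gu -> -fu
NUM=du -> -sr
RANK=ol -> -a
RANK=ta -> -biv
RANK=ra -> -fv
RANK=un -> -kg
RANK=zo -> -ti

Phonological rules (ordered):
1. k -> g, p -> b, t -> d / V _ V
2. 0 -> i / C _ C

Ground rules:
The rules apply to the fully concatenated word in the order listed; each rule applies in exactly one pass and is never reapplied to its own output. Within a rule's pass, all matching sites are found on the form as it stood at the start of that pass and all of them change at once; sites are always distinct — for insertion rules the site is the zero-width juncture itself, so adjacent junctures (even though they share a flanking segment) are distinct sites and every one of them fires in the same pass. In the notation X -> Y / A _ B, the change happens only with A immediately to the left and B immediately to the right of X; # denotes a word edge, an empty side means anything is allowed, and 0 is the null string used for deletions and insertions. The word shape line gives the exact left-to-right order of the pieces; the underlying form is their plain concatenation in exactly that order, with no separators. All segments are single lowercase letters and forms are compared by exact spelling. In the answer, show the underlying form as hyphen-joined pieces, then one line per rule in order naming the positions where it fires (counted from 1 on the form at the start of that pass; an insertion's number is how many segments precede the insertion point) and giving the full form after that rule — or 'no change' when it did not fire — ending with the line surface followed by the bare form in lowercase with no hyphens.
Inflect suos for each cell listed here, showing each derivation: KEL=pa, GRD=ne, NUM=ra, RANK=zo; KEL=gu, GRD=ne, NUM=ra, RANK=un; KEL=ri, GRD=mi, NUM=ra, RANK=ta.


cell KEL=pa, GRD=ne, NUM=ra, RANK=zo:
underlying: suos-fu-a-ti-ip
1. k -> g, p -> b, t -> d / V _ V: fires at position(s) 8: suosfuadiip
2. 0 -> i / C _ C: inserts after position(s) 4: suosifuadiip
surface: suosifuadiip

cell KEL=gu, GRD=ne, NUM=ra, RANK=un:
underlying: suos-d-a-kg-ip
1. k -> g, p -> b, t -> d / V _ V: no change
2. 0 -> i / C _ C: inserts after position(s) 4, 7: suosidakigip
surface: suosidakigip

cell KEL=ri, GRD=mi, NUM=ra, RANK=ta:
underlying: suos-lit-a-biv-v
1. k -> g, p -> b, t -> d / V _ V: fires at position(s) 7: suoslidabivv
2. 0 -> i / C _ C: inserts after position(s) 4, 11: suosilidabiviv
surface: suosilidabiviv


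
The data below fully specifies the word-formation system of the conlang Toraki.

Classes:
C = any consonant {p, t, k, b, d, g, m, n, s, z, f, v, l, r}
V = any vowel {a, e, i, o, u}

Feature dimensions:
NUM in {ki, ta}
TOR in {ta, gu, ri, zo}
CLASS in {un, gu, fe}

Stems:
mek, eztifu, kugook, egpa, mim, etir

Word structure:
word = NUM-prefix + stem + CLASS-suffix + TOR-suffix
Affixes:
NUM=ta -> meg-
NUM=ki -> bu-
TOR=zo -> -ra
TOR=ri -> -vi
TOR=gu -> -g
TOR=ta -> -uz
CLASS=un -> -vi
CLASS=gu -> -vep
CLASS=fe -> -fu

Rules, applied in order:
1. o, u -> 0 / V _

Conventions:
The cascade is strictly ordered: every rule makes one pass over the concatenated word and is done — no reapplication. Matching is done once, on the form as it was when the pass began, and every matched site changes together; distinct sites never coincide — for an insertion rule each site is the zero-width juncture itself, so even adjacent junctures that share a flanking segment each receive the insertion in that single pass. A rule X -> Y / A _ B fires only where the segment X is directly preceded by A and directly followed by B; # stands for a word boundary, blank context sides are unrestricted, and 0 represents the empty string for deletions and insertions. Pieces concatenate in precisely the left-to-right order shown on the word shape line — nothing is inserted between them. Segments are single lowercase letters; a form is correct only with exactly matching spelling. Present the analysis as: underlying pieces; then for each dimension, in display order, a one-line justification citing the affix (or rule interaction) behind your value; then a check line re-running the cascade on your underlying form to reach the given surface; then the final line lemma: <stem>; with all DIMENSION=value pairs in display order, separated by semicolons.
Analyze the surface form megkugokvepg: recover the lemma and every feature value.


underlying: meg-kugook-vep-g
NUM=ta - signalled by the affix meg-
TOR=gu - signalled by the affix -g
CLASS=gu - signalled by the affix -vep
check: megkugookvepg -> megkugokvepg
lemma: kugook; NUM=ta; TOR=gu; CLASS=gu


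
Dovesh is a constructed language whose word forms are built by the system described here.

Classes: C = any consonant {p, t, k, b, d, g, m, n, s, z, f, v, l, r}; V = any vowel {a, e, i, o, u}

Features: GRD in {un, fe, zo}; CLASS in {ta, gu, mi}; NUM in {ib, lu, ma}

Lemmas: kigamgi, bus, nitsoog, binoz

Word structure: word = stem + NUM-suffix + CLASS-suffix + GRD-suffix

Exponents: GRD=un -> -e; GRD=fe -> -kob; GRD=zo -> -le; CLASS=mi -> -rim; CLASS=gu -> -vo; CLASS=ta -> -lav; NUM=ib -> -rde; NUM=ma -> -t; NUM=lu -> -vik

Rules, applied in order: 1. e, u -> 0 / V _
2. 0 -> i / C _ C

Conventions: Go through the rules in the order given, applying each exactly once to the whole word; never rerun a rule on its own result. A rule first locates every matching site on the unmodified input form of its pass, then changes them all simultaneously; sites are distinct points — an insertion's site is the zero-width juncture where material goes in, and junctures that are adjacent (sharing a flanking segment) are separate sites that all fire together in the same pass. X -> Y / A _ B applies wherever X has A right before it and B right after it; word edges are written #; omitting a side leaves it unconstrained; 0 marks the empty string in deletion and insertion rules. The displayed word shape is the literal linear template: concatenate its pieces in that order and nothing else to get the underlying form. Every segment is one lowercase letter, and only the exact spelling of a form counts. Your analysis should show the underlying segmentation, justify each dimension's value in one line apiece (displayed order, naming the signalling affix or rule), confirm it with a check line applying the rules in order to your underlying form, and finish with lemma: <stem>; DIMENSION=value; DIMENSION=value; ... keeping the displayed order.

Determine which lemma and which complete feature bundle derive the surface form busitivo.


underlying: bus-t-vo-e
GRD=un - signalled by the affix -e
CLASS=gu - signalled by the affix -vo
NUM=ma - signalled by the affix -t
check: bustvoe -> bustvo -> busitivo
lemma: bus; GRD=un; CLASS=gu; NUM=ma


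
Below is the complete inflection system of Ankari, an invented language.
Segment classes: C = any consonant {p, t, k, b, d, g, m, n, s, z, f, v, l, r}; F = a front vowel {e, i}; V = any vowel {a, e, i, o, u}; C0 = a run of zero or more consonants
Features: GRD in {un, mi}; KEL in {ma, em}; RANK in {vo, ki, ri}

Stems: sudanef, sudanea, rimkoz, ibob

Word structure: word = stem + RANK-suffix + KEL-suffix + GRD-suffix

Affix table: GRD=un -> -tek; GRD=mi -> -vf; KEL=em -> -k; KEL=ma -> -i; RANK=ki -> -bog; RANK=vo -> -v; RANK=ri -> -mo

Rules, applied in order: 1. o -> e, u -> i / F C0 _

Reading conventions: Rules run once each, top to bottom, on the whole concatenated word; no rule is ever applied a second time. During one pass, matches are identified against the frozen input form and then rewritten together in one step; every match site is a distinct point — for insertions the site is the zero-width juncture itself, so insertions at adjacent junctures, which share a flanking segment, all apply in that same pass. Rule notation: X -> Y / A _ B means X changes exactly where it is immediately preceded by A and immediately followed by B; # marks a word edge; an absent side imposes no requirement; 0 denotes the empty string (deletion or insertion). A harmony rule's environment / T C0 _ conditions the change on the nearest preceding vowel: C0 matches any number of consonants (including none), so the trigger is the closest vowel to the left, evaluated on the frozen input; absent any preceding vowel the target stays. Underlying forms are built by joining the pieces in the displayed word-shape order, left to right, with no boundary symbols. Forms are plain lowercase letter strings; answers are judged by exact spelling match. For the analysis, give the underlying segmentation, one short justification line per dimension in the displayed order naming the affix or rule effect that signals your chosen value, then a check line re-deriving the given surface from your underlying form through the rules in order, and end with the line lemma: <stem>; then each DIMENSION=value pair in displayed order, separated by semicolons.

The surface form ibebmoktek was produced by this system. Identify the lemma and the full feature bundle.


underlying: ibob-mo-k-tek
GRD=un - signalled by the affix -tek
KEL=em - signalled by the affix -k
RANK=ri - signalled by the affix -mo
check: ibobmoktek -> ibebmoktek
lemma: ibob; GRD=un; KEL=em; RANK=ri


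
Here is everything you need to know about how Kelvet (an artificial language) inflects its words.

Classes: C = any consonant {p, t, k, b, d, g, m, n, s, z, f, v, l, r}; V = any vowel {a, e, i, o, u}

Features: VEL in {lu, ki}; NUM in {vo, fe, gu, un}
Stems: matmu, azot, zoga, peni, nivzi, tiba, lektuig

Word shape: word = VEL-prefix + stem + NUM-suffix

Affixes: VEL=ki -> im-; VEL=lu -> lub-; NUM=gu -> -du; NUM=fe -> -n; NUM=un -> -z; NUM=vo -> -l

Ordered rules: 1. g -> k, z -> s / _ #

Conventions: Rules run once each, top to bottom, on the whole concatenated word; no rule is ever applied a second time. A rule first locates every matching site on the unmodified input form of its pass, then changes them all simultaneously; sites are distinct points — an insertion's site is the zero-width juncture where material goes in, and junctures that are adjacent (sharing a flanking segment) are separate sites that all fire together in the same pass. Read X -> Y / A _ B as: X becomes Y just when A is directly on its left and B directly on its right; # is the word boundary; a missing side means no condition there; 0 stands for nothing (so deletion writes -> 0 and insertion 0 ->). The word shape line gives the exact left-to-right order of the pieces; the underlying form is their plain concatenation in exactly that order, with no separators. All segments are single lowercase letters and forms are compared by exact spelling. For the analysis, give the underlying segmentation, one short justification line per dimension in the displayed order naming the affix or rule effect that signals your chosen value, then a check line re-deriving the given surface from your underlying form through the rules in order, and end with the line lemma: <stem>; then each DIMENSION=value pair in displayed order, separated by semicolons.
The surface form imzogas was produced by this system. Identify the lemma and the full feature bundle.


underlying: im-zoga-z
VEL=ki - signalled by the affix im-
NUM=un - signalled by the affix -z
check: imzogaz -> imzogas
lemma: zoga; VEL=ki; NUM=un


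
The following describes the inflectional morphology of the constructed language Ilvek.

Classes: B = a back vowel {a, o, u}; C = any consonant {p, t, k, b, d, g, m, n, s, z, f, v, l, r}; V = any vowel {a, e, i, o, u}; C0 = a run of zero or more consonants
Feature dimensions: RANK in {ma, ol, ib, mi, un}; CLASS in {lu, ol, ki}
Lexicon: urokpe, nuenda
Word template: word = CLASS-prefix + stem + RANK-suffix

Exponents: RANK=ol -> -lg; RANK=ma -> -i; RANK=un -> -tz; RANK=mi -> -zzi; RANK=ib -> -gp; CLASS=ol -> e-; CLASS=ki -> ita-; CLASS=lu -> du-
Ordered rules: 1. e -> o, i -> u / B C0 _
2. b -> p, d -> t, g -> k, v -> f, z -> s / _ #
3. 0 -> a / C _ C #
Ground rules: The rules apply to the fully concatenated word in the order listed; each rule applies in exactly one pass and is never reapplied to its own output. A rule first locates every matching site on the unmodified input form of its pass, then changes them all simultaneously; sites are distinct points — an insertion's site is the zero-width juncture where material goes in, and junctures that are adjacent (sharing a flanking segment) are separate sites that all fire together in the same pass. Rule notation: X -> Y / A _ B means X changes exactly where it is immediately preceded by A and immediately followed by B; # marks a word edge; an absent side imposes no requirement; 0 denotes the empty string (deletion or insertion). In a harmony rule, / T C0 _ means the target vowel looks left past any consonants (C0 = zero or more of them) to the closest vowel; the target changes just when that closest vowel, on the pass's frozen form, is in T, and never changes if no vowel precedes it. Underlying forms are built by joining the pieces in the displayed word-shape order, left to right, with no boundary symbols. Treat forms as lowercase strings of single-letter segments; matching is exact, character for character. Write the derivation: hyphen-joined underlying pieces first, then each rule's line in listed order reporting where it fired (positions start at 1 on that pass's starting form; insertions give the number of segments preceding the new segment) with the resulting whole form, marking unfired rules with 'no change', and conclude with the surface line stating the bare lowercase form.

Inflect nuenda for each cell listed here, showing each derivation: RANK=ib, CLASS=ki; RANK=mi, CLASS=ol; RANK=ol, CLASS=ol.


cell RANK=ib, CLASS=ki:
underlying: ita-nuenda-gp
1. e -> o, i -> u / B C0 _: fires at position(s) 6: itanuondagp
2. b -> p, d -> t, g -> k, v -> f, z -> s / _ #: no change
3. 0 -> a / C _ C #: inserts after position(s) 10: itanuondagap
surface: itanuondagap

cell RANK=mi, CLASS=ol:
underlying: e-nuenda-zzi
1. e -> o, i -> u / B C0 _: fires at position(s) 4, 10: enuondazzu
2. b -> p, d -> t, g -> k, v -> f, z -> s / _ #: no change
3. 0 -> a / C _ C #: no change
surface: enuondazzu

cell RANK=ol, CLASS=ol:
underlying: e-nuenda-lg
1. e -> o, i -> u / B C0 _: fires at position(s) 4: enuondalg
2. b -> p, d -> t, g -> k, v -> f, z -> s / _ #: fires at position(s) 9: enuondalk
3. 0 -> a / C _ C #: inserts after position(s) 8: enuondalak
surface: enuondalak


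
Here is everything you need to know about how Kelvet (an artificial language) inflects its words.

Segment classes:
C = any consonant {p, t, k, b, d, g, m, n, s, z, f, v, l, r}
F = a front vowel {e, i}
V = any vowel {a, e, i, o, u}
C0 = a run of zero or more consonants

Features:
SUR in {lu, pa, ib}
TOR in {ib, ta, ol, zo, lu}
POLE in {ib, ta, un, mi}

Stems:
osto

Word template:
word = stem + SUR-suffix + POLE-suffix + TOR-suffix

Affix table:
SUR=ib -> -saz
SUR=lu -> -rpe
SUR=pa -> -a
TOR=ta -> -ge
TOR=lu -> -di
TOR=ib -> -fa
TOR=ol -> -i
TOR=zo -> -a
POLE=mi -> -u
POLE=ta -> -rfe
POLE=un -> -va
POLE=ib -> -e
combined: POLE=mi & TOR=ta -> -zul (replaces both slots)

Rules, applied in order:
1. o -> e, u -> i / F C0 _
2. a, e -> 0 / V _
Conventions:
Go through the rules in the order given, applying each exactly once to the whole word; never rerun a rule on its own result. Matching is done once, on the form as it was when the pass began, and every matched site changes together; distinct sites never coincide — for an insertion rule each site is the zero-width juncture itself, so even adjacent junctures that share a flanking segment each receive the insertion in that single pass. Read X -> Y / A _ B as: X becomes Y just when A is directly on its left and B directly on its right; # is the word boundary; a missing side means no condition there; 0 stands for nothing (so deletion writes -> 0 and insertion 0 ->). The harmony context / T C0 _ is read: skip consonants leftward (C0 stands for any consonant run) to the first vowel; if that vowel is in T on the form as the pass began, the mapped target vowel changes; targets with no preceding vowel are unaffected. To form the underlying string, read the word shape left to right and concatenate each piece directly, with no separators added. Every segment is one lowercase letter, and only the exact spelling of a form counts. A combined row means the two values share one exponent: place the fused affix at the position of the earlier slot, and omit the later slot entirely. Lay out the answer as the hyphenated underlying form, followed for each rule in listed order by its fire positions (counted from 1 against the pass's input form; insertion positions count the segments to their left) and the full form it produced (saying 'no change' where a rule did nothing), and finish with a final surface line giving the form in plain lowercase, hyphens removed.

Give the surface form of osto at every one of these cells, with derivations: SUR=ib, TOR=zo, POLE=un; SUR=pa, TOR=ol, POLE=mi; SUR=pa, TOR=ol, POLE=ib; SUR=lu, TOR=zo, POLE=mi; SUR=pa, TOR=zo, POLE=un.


cell SUR=ib, TOR=zo, POLE=un:
underlying: osto-saz-va-a
1. o -> e, u -> i / F C0 _: no change
2. a, e -> 0 / V _: fires at position(s) 10: ostosazva
surface: ostosazva

cell SUR=pa, TOR=ol, POLE=mi:
underlying: osto-a-u-i
1. o -> e, u -> i / F C0 _: no change
2. a, e -> 0 / V _: fires at position(s) 5: ostoui
surface: ostoui

cell SUR=pa, TOR=ol, POLE=ib:
underlying: osto-a-e-i
1. o -> e, u -> i / F C0 _: no change
2. a, e -> 0 / V _: fires at position(s) 5, 6: ostoi
surface: ostoi

cell SUR=lu, TOR=zo, POLE=mi:
underlying: osto-rpe-u-a
1. o -> e, u -> i / F C0 _: fires at position(s) 8: ostorpeia
2. a, e -> 0 / V _: fires at position(s) 9: ostorpei
surface: ostorpei

cell SUR=pa, TOR=zo, POLE=un:
underlying: osto-a-va-a
1. o -> e, u -> i / F C0 _: no change
2. a, e -> 0 / V _: fires at position(s) 5, 8: ostova
surface: ostova
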